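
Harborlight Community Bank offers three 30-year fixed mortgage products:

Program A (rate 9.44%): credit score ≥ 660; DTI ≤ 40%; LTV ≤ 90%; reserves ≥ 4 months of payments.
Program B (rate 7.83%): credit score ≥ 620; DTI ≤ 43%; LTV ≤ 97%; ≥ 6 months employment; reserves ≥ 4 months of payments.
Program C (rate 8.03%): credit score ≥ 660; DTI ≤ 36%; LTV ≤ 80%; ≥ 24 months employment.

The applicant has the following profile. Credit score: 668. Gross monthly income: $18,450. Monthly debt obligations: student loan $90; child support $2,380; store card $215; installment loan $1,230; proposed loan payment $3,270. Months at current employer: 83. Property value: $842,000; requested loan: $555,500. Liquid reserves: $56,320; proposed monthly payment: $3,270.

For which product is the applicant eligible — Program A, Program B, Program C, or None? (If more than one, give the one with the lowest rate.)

Program B

Total debts = (90 + 2,380 + 215 + 1,230 + 3,270) = 7,185; DTI = 7,185/18,450 = 38.9%.
LTV = 555,500/842,000 = 66%.
Reserves = 56,320/3,270 = 17.2 months.
Program A: score 668 ≥ 660; DTI 38.9% ≤ 40%; LTV 66% ≤ 90%; reserves 17.2 ≥ 4 mo → qualifies.
Program B: score 668 ≥ 620; DTI 38.9% ≤ 43%; LTV 66% ≤ 97%; employment 83 ≥ 6 mo; reserves 17.2 ≥ 4 mo → qualifies.
Program C: score 668 ≥ 660; DTI 38.9% > 36%; LTV 66% ≤ 80%; employment 83 ≥ 24 mo → does not qualify.
Qualifying: Program A, Program B. Lowest rate is 7.83% → Program B.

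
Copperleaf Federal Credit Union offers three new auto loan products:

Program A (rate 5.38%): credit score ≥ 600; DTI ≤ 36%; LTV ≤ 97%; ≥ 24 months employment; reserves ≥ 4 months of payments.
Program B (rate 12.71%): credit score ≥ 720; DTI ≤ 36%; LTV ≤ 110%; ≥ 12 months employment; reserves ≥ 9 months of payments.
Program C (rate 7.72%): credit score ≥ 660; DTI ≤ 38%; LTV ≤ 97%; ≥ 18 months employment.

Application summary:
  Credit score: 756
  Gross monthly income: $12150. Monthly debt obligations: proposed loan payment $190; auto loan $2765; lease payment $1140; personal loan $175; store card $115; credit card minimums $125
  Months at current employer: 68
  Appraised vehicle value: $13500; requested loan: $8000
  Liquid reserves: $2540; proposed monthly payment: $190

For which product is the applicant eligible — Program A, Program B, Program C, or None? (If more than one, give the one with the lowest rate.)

Total debts = (190 + 2,765 + 1,140 + 175 + 115 + 125) = 4,510; DTI = 4,510/12,150 = 37.1%.
LTV = 8,000/13,500 = 59.3%.
Reserves = 2,540/190 = 13.4 months.
Program A: score 756 ≥ 600; DTI 37.1% > 36%; LTV 59.3% ≤ 97%; employment 68 ≥ 24 mo; reserves 13.4 ≥ 4 mo → does not qualify.
Program B: score 756 ≥ 720; DTI 37.1% > 36%; LTV 59.3% ≤ 110%; employment 68 ≥ 12 mo; reserves 13.4 ≥ 9 mo → does not qualify.
Program C: score 756 ≥ 660; DTI 37.1% ≤ 38%; LTV 59.3% ≤ 97%; employment 68 ≥ 18 mo → qualifies.

Program C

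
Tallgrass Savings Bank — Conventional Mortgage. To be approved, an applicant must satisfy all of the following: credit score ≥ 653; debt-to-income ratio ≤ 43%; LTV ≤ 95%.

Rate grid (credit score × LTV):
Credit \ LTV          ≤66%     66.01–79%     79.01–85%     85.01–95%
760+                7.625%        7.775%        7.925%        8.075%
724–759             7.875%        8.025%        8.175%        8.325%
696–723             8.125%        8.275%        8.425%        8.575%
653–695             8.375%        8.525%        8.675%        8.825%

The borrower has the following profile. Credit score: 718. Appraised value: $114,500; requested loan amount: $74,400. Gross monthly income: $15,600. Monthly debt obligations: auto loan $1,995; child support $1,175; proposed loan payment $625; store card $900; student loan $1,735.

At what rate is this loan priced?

Credit score 718 ≥ 653; Total monthly debts = (1,995 + 1,175 + 625 + 900 + 1,735) = 6,430. DTI = 6,430/15,600 = 41.2% ≤ 43%
Loan-to-value = 74,400/114,500 = 65% — pass (95% max)
Row: 718 falls in 696–723. Column: 65% falls in ≤66%. Rate = 8.125%.

8.125%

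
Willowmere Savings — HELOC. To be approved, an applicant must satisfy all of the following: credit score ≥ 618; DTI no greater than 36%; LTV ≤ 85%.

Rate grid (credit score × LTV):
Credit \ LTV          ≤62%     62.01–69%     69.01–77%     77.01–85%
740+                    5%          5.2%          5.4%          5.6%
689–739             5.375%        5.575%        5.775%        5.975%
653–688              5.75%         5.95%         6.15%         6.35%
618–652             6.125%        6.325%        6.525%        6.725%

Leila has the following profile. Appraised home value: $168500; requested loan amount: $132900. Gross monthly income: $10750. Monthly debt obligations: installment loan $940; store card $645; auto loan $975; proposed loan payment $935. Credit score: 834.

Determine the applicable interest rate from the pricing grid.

5.6%

Credit score 834 ≥ 618; Total monthly debts = (940 + 645 + 975 + 935) = 3,495. DTI = 3,495/10,750 = 32.5% ≤ 36%
Loan-to-value = 132,900/168,500 = 78.9% — pass (85% max)
Score 834 is in the 740+ band; LTV 78.9% is in the 77.01–85% band → 5.6%.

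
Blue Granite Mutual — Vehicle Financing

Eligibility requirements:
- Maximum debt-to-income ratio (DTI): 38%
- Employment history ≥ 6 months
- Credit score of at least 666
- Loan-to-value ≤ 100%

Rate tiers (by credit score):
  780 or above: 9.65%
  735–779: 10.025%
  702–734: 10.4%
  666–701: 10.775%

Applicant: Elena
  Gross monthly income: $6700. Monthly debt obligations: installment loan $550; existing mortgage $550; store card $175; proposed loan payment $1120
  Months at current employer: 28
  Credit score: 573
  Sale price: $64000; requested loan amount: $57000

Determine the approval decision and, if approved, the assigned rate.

Denied

Credit score 573 < 666 (below minimum)
LTV = 57,000/64,000 = 89.1% ≤ 100%
Total monthly debts = (550 + 550 + 175 + 1,120) = 2,395. DTI = 2,395/6,700 = 35.7% ≤ 38%
Employment 28 ≥ 6 months
Not all requirements met → denied.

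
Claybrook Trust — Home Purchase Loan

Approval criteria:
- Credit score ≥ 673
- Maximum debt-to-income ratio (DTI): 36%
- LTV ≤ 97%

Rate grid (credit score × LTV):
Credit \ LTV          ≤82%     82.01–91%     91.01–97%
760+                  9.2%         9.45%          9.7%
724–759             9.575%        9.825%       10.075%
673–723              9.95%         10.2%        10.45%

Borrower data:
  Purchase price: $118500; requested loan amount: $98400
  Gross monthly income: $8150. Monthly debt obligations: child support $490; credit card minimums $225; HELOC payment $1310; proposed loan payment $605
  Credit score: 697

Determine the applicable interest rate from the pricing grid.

10.2%

Credit score 697 ≥ 673; Total monthly debts = (490 + 225 + 1,310 + 605) = 2,630. DTI: 2,630 ÷ 8,150 = 32.3%, within the 36% cap
Loan-to-value = 98,400/118,500 = 83% — pass (97% max)
Score 697 is in the 673–723 band; LTV 83% is in the 82.01–91% band → 10.2%.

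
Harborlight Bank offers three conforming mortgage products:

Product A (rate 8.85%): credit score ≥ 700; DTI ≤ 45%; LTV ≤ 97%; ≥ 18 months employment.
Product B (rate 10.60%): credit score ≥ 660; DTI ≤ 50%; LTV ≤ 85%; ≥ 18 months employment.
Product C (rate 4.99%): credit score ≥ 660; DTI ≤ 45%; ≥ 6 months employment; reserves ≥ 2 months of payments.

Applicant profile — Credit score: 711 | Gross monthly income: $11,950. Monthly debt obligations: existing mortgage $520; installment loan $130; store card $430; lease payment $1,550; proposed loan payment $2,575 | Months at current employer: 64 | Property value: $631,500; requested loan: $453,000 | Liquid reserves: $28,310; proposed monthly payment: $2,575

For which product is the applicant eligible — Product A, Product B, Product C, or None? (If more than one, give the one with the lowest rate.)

Total debts = (520 + 130 + 430 + 1,550 + 2,575) = 5,205; DTI = 5,205/11,950 = 43.6%.
LTV = 453,000/631,500 = 71.7%.
Reserves = 28,310/2,575 = 11.0 months.
Product A: score 711 ≥ 700; DTI 43.6% ≤ 45%; LTV 71.7% ≤ 97%; employment 64 ≥ 18 mo → qualifies.
Product B: score 711 ≥ 660; DTI 43.6% ≤ 50%; LTV 71.7% ≤ 85%; employment 64 ≥ 18 mo → qualifies.
Product C: score 711 ≥ 660; DTI 43.6% ≤ 45%; employment 64 ≥ 6 mo; reserves 11.0 ≥ 2 mo → qualifies.
Qualifying: Product A, Product B, Product C. Lowest rate is 4.99% → Product C.

Product C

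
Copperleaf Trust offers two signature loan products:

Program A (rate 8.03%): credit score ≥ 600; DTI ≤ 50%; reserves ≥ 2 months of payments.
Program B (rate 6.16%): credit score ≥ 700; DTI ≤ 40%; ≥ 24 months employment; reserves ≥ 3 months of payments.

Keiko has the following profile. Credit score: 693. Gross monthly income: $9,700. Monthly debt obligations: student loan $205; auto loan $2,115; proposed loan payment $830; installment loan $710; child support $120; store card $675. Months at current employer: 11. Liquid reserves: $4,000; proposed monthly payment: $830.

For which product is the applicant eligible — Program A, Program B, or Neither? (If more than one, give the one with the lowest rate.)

Program A

Total debts = (205 + 2,115 + 830 + 710 + 120 + 675) = 4,655; DTI = 4,655/9,700 = 48%.
Reserves = 4,000/830 = 4.8 months.
Program A: score 693 ≥ 600; DTI 48% ≤ 50%; reserves 4.8 ≥ 2 mo → qualifies.
Program B: score 693 < 700; DTI 48% > 40%; employment 11 < 24 mo; reserves 4.8 ≥ 3 mo → does not qualify.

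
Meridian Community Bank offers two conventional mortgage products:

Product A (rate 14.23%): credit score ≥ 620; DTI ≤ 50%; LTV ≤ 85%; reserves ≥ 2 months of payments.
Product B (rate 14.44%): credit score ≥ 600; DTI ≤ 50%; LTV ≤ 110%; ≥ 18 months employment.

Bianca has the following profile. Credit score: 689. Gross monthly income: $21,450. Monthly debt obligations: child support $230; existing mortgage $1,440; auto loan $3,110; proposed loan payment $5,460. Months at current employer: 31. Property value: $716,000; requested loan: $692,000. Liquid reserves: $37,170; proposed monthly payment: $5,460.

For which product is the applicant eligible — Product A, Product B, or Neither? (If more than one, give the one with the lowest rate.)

Total debts = (230 + 1,440 + 3,110 + 5,460) = 10,240; DTI = 10,240/21,450 = 47.7%.
LTV = 692,000/716,000 = 96.6%.
Reserves = 37,170/5,460 = 6.8 months.
Product A: score 689 ≥ 620; DTI 47.7% ≤ 50%; LTV 96.6% > 85%; reserves 6.8 ≥ 2 mo → does not qualify.
Product B: score 689 ≥ 600; DTI 47.7% ≤ 50%; LTV 96.6% ≤ 110%; employment 31 ≥ 18 mo → qualifies.

Product B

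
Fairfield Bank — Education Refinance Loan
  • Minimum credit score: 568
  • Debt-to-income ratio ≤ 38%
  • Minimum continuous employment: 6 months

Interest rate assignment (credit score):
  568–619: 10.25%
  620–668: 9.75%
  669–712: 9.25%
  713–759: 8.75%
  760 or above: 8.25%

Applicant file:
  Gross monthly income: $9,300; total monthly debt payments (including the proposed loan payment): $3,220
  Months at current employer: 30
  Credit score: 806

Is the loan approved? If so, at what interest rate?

Approved at 8.25%

Credit score 806 ≥ 568 (meets minimum)
DTI = 3,220/9,300 = 34.6% ≤ 38%
Employment 30 ≥ 6 months
All requirements met. Score 806 falls in the 760 or above tier → 8.25%.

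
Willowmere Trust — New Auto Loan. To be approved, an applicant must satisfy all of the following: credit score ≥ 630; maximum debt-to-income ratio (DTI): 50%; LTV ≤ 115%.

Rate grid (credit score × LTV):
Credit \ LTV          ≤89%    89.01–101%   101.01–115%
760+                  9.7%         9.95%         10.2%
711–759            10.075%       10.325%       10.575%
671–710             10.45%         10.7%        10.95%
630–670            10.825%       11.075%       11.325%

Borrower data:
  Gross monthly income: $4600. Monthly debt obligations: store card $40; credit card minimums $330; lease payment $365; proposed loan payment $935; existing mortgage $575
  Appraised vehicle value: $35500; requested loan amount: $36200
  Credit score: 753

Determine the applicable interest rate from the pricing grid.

10.575%

Credit score 753 ≥ 630; Total monthly debts = (40 + 330 + 365 + 935 + 575) = 2,245. DTI: 2,245 ÷ 4,600 = 48.8%, within the 50% cap
LTV = 36,200/35,500 = 102% ≤ 115%
Row: 753 falls in 711–759. Column: 102% falls in 101.01–115%. Rate = 10.575%.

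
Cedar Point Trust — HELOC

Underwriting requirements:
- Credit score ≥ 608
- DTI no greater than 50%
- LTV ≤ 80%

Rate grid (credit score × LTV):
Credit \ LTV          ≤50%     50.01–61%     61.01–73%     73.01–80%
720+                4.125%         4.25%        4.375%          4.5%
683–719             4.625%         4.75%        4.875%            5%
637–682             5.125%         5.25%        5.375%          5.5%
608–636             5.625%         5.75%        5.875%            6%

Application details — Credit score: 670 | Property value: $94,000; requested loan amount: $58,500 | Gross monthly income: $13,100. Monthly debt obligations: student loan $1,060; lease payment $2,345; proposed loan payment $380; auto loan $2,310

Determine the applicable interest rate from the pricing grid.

5.375%

Credit score 670 ≥ 608; Total monthly debts = (1,060 + 2,345 + 380 + 2,310) = 6,095. Debt-to-income = 6,095/13,100 = 46.5% — meets 50% limit
LTV: 58,500 ÷ 94,000 = 62.2%, within 80% cap
Credit 670 → row 637–682; LTV 62.2% → column 61.01–73%. Grid cell → 5.375%.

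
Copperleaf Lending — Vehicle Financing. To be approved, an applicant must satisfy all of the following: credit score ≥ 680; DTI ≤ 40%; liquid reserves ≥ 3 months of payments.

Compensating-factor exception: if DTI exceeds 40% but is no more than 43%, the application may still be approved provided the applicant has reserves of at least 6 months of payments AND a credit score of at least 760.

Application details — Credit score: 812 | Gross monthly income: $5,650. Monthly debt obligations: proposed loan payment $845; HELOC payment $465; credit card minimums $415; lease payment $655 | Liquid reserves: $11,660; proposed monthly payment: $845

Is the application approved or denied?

Credit score 812 ≥ 680 (meets base)
Total debts = (845 + 465 + 415 + 655) = 2,380. DTI = 2,380/5,650 = 42.1% > 40% — standard DTI limit exceeded.
Reserves = 11,660/845 = 13.8 months ≥ 3
DTI 42.1% is within the 40%–43% exception band; checking compensating factors.
Override check — reserves: 13.8 mo (ok); score: 812 (ok).
Both compensating conditions met → exception applies.

Approved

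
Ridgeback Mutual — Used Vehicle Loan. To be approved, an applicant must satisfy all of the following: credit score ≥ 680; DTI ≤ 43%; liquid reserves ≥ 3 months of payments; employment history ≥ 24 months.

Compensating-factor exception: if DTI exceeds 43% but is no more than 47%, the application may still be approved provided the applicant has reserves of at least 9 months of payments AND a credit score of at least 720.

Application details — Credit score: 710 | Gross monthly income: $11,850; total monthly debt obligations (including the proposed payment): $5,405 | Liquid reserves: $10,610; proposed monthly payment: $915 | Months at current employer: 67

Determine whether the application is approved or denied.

Denied

Credit score 710 ≥ 680 (meets base)
DTI: 5,405 ÷ 11,850 = 45.6%, over the 43% base limit.
Liquid reserves cover 10,610/915 = 11.6 months — ≥ 3 required
Employment 67 ≥ 24 months
45.6% falls in the override range (43%–47%), so the compensating-factor test applies.
Override check — reserves: 11.6 mo (ok); score: 710 (below 720).
Override conditions not both satisfied; exception does not apply.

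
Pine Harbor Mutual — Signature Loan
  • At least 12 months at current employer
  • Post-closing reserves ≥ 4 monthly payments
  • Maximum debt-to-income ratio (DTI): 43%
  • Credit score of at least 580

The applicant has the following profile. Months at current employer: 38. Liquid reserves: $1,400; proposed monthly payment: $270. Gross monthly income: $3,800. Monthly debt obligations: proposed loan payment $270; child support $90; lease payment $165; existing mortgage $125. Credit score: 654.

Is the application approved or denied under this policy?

Approved

Employment 38 ≥ 12 months
Liquid reserves cover 1,400/270 = 5.2 months — ≥ 4 required
Total monthly debts = (270 + 90 + 165 + 125) = 650. Debt-to-income = 650/3,800 = 17.1% — meets 43% limit
Credit score 654 ≥ 580 (meets)
All criteria satisfied.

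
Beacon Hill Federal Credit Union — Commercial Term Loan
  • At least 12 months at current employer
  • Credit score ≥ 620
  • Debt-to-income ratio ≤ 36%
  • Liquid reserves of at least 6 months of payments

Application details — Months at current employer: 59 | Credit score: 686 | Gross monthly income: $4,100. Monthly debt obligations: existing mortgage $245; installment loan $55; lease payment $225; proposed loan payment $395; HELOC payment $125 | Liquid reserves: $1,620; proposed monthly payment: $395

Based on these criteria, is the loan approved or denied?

Denied

Employment 59 ≥ 12 months
Credit score 686 ≥ 620 (meets)
Total monthly debts = (245 + 55 + 225 + 395 + 125) = 1,045. Debt-to-income = 1,045/4,100 = 25.5% — meets 36% limit
Liquid reserves cover 1,620/395 = 4.1 months — < 6 required
Fails on reserves.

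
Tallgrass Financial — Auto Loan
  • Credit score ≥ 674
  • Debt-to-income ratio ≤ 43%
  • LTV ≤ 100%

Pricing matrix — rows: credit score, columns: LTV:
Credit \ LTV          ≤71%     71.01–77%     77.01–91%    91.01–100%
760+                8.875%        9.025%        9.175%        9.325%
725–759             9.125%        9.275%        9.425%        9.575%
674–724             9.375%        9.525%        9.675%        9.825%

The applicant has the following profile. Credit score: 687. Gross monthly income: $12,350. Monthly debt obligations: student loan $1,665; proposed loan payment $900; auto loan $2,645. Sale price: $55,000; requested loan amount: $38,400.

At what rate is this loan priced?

9.375%

Credit score 687 ≥ 674; Total monthly debts = (1,665 + 900 + 2,645) = 5,210. DTI = 5,210/12,350 = 42.2% ≤ 43%
LTV = 38,400/55,000 = 69.8% ≤ 100%
Credit 687 → row 674–724; LTV 69.8% → column ≤71%. Grid cell → 9.375%.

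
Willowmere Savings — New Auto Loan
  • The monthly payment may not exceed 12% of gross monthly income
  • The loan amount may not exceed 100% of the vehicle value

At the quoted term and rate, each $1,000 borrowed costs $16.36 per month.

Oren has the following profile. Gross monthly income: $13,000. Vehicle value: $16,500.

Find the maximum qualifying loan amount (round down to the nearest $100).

$16,500

Payment cap: 12% × $13,000 = $1,560/month.
At $16.36 per $1,000, that supports 1,560/16.36 × 1,000 ≈ $95,354 → $95,300.
LTV cap: 100% × $16,500 = $16,500 → $16,500.
Binding constraint: loan-to-value.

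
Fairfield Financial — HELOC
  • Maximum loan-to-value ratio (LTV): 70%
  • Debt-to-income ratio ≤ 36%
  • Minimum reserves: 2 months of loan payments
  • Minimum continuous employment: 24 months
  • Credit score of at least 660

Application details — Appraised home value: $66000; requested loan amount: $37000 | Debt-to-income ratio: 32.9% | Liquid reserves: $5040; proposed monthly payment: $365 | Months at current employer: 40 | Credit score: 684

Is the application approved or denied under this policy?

Approved

Loan-to-value = 37,000/66,000 = 56.1% — pass (70% max)
DTI 32.9% is within the 36% limit
Reserves: 5,040 ÷ 365 = 13.8 months (meets 2-month minimum)
Employment 40 ≥ 24 months
Credit score 684 ≥ 660 (meets)
All criteria satisfied.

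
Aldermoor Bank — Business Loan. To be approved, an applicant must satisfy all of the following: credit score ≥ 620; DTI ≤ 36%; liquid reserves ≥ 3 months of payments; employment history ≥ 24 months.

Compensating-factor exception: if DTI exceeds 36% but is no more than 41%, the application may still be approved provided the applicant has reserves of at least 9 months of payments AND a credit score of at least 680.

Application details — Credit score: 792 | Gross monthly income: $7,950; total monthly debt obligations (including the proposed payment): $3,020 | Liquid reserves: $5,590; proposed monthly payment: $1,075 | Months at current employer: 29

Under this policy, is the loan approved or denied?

Denied

Credit score 792 ≥ 620 (meets base)
DTI = 3,020/7,950 = 38% > 36% — standard DTI limit exceeded.
Reserves = 5,590/1,075 = 5.2 months ≥ 3
Employment 29 ≥ 24 months
38% falls in the override range (36%–41%), so the compensating-factor test applies.
Reserves 5.2 < 9 months; credit score 792 ≥ 680.
Override conditions not both satisfied; exception does not apply.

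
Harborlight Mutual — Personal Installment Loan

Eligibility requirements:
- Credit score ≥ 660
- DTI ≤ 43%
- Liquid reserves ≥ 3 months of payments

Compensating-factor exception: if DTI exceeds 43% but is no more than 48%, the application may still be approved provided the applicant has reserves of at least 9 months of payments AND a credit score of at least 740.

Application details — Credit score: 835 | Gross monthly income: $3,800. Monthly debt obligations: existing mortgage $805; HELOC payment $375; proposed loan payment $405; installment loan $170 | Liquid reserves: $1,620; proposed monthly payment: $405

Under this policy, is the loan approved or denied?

Credit score 835 ≥ 660 (meets base)
Total debts = (805 + 375 + 405 + 170) = 1,755. DTI = 1,755/3,800 = 46.2% > 43% — standard DTI limit exceeded.
Reserves: 1,620 ÷ 405 = 4.0 months (meets 3-month minimum)
DTI 46.2% is within the 43%–48% exception band; checking compensating factors.
Override check — reserves: 4.0 mo (short of 9); score: 835 (ok).
Override conditions not both satisfied; exception does not apply.

Denied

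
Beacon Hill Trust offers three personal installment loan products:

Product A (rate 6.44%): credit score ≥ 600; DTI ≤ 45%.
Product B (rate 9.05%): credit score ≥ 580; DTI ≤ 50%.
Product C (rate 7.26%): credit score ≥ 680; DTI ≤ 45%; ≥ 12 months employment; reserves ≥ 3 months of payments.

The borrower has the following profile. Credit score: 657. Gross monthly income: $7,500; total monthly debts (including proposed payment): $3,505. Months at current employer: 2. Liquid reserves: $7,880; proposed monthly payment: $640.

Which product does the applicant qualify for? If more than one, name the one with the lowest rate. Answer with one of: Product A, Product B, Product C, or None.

DTI = 3,505/7,500 = 46.7%.
Reserves = 7,880/640 = 12.3 months.
Product A: score 657 ≥ 600; DTI 46.7% > 45% → does not qualify.
Product B: score 657 ≥ 580; DTI 46.7% ≤ 50% → qualifies.
Product C: score 657 < 680; DTI 46.7% > 45%; employment 2 < 12 mo; reserves 12.3 ≥ 3 mo → does not qualify.

Product B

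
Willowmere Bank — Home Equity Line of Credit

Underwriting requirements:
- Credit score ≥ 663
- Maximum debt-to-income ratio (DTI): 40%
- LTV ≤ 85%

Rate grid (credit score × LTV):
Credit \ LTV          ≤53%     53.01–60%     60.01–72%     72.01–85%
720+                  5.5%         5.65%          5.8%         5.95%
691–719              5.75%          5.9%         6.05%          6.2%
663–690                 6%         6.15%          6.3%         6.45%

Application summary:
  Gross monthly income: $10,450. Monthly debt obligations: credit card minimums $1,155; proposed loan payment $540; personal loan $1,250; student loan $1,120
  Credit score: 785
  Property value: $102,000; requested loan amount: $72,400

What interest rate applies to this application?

Credit score 785 ≥ 663; Total monthly debts = (1,155 + 540 + 1,250 + 1,120) = 4,065. Debt-to-income = 4,065/10,450 = 38.9% — meets 40% limit
LTV = 72,400/102,000 = 71% ≤ 85%
Credit 785 → row 720+; LTV 71% → column 60.01–72%. Grid cell → 5.8%.

5.8%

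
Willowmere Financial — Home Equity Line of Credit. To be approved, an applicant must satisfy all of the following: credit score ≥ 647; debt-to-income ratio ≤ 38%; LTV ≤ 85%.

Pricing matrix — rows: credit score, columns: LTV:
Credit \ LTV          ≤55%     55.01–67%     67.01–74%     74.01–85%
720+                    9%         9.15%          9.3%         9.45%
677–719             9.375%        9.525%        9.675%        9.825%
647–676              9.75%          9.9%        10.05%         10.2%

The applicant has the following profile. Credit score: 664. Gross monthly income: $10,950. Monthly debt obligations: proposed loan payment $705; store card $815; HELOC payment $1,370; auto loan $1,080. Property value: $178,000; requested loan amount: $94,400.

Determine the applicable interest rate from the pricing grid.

9.75%

Credit score 664 ≥ 647; Total monthly debts = (705 + 815 + 1,370 + 1,080) = 3,970. Debt-to-income = 3,970/10,950 = 36.3% — meets 38% limit
LTV: 94,400 ÷ 178,000 = 53%, within 85% cap
Credit 664 → row 647–676; LTV 53% → column ≤55%. Grid cell → 9.75%.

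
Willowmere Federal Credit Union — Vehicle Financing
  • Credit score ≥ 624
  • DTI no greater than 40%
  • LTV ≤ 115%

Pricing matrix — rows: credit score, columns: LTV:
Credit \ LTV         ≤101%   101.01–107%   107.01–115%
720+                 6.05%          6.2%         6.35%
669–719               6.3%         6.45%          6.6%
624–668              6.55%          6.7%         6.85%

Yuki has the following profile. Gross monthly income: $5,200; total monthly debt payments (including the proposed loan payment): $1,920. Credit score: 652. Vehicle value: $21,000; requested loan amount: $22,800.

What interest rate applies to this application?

6.85%

Credit score 652 ≥ 624; DTI = 1,920/5,200 = 36.9% ≤ 40%
Loan-to-value = 22,800/21,000 = 108.6% — pass (115% max)
Score 652 is in the 624–668 band; LTV 108.6% is in the 107.01–115% band → 6.85%.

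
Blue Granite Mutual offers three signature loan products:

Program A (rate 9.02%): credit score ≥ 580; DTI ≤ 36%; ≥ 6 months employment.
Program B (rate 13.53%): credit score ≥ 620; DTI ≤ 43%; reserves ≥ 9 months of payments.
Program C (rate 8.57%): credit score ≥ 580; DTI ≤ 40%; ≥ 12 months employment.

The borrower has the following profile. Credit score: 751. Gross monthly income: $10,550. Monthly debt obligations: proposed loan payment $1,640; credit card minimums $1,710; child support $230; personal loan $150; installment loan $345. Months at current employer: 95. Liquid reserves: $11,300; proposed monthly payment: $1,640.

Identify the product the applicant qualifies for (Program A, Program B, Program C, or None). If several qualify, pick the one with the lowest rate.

Program C

Total debts = (1,640 + 1,710 + 230 + 150 + 345) = 4,075; DTI = 4,075/10,550 = 38.6%.
Reserves = 11,300/1,640 = 6.9 months.
Program A: score 751 ≥ 580; DTI 38.6% > 36%; employment 95 ≥ 6 mo → does not qualify.
Program B: score 751 ≥ 620; DTI 38.6% ≤ 43%; reserves 6.9 < 9 mo → does not qualify.
Program C: score 751 ≥ 580; DTI 38.6% ≤ 40%; employment 95 ≥ 12 mo → qualifies.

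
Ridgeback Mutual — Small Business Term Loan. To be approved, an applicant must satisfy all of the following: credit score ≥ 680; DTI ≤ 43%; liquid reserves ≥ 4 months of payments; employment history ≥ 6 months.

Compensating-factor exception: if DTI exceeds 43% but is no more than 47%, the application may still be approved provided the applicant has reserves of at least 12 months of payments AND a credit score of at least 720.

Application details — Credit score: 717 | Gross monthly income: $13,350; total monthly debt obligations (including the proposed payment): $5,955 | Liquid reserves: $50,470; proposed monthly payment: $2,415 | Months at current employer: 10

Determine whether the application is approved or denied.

Credit score 717 ≥ 680 (meets base)
DTI = 5,955/13,350 = 44.6% > 43% — standard DTI limit exceeded.
Liquid reserves cover 50,470/2,415 = 20.9 months — ≥ 4 required
Employment 10 ≥ 6 months
DTI 44.6% is within the 43%–47% exception band; checking compensating factors.
Override check — reserves: 20.9 mo (ok); score: 717 (below 720).
Override conditions not both satisfied; exception does not apply.

Denied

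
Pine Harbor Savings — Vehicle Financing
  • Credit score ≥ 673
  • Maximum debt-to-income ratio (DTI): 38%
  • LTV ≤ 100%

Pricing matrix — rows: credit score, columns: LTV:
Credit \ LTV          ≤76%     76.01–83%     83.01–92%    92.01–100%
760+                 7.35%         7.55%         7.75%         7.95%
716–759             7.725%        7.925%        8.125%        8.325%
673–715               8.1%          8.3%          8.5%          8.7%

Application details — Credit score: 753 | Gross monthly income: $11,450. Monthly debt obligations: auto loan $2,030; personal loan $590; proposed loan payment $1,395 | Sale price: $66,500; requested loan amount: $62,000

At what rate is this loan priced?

Credit score 753 ≥ 673; Total monthly debts = (2,030 + 590 + 1,395) = 4,015. DTI = 4,015/11,450 = 35.1% ≤ 38%
LTV = 62,000/66,500 = 93.2% ≤ 100%
Score 753 is in the 716–759 band; LTV 93.2% is in the 92.01–100% band → 8.325%.

8.325%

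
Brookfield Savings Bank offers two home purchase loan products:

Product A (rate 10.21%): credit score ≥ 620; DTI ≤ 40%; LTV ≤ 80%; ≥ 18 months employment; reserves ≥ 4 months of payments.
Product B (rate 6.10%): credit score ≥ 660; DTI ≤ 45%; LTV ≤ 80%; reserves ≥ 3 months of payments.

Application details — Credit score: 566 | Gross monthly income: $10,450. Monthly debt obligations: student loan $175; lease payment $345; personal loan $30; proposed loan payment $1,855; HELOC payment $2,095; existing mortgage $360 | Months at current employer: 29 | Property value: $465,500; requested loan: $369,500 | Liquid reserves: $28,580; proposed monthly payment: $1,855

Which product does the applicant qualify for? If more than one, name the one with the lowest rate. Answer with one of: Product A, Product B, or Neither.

Neither

Total debts = (175 + 345 + 30 + 1,855 + 2,095 + 360) = 4,860; DTI = 4,860/10,450 = 46.5%.
LTV = 369,500/465,500 = 79.4%.
Reserves = 28,580/1,855 = 15.4 months.
Product A: score 566 < 620; DTI 46.5% > 40%; LTV 79.4% ≤ 80%; employment 29 ≥ 18 mo; reserves 15.4 ≥ 4 mo → does not qualify.
Product B: score 566 < 660; DTI 46.5% > 45%; LTV 79.4% ≤ 80%; reserves 15.4 ≥ 3 mo → does not qualify.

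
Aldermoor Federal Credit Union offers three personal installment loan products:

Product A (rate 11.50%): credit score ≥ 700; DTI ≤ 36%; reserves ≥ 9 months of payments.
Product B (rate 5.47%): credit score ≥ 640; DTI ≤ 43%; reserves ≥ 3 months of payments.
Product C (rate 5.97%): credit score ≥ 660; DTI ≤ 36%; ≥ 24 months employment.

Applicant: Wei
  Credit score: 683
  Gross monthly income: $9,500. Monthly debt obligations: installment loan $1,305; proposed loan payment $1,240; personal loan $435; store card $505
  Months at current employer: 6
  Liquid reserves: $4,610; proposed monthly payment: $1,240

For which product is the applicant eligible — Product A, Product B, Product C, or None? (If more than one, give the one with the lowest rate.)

Product B

Total debts = (1,305 + 1,240 + 435 + 505) = 3,485; DTI = 3,485/9,500 = 36.7%.
Reserves = 4,610/1,240 = 3.7 months.
Product A: score 683 < 700; DTI 36.7% > 36%; reserves 3.7 < 9 mo → does not qualify.
Product B: score 683 ≥ 640; DTI 36.7% ≤ 43%; reserves 3.7 ≥ 3 mo → qualifies.
Product C: score 683 ≥ 660; DTI 36.7% > 36%; employment 6 < 24 mo → does not qualify.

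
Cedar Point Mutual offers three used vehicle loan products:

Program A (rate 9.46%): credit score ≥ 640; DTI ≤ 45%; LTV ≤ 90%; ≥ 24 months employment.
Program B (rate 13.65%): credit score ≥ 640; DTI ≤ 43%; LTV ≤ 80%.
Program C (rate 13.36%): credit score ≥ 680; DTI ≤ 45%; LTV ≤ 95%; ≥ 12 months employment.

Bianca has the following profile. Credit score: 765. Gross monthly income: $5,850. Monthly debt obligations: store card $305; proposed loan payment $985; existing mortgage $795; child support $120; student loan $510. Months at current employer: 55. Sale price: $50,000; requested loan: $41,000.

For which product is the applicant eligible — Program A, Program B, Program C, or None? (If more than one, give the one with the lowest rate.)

Total debts = (305 + 985 + 795 + 120 + 510) = 2,715; DTI = 2,715/5,850 = 46.4%.
LTV = 41,000/50,000 = 82%.
Program A: score 765 ≥ 640; DTI 46.4% > 45%; LTV 82% ≤ 90%; employment 55 ≥ 24 mo → does not qualify.
Program B: score 765 ≥ 640; DTI 46.4% > 43%; LTV 82% > 80% → does not qualify.
Program C: score 765 ≥ 680; DTI 46.4% > 45%; LTV 82% ≤ 95%; employment 55 ≥ 12 mo → does not qualify.

None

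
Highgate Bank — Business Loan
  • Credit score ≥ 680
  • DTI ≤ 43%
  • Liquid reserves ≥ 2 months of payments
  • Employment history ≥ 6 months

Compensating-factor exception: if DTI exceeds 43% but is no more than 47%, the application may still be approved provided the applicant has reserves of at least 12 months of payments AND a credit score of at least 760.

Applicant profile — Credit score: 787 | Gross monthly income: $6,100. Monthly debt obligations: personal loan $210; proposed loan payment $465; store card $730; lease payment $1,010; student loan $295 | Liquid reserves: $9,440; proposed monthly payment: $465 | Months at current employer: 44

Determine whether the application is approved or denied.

Approved

Credit score 787 ≥ 680 (meets base)
Total debts = (210 + 465 + 730 + 1,010 + 295) = 2,710. DTI = 2,710/6,100 = 44.4% > 43% — standard DTI limit exceeded.
Reserves = 9,440/465 = 20.3 months ≥ 2
Employment 44 ≥ 6 months
44.4% falls in the override range (43%–47%), so the compensating-factor test applies.
Reserves 20.3 ≥ 12 months; credit score 787 ≥ 760.
Both override conditions satisfied; DTI exception granted.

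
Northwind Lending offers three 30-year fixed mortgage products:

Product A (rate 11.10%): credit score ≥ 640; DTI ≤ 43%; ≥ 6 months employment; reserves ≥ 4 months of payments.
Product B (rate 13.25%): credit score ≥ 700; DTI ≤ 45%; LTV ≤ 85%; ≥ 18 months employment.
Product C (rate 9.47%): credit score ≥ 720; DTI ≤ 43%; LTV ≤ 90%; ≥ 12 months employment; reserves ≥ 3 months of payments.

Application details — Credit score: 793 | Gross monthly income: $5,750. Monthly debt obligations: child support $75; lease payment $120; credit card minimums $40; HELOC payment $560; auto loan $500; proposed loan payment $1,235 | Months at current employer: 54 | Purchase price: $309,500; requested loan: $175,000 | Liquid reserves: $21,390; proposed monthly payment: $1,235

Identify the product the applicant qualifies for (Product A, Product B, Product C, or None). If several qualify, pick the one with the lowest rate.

Product B

Total debts = (75 + 120 + 40 + 560 + 500 + 1,235) = 2,530; DTI = 2,530/5,750 = 44%.
LTV = 175,000/309,500 = 56.5%.
Reserves = 21,390/1,235 = 17.3 months.
Product A: score 793 ≥ 640; DTI 44% > 43%; employment 54 ≥ 6 mo; reserves 17.3 ≥ 4 mo → does not qualify.
Product B: score 793 ≥ 700; DTI 44% ≤ 45%; LTV 56.5% ≤ 85%; employment 54 ≥ 18 mo → qualifies.
Product C: score 793 ≥ 720; DTI 44% > 43%; LTV 56.5% ≤ 90%; employment 54 ≥ 12 mo; reserves 17.3 ≥ 3 mo → does not qualify.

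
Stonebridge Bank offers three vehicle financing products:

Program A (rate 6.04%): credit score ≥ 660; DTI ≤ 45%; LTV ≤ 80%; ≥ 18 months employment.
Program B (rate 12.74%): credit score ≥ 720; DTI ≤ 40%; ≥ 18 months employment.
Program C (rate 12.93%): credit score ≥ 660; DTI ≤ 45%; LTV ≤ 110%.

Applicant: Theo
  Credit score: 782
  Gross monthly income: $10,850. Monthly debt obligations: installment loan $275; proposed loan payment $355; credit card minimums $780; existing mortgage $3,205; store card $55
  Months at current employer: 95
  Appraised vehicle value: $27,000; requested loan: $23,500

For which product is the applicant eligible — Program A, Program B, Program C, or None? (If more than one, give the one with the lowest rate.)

Program C

Total debts = (275 + 355 + 780 + 3,205 + 55) = 4,670; DTI = 4,670/10,850 = 43%.
LTV = 23,500/27,000 = 87%.
Program A: score 782 ≥ 660; DTI 43% ≤ 45%; LTV 87% > 80%; employment 95 ≥ 18 mo → does not qualify.
Program B: score 782 ≥ 720; DTI 43% > 40%; employment 95 ≥ 18 mo → does not qualify.
Program C: score 782 ≥ 660; DTI 43% ≤ 45%; LTV 87% ≤ 110% → qualifies.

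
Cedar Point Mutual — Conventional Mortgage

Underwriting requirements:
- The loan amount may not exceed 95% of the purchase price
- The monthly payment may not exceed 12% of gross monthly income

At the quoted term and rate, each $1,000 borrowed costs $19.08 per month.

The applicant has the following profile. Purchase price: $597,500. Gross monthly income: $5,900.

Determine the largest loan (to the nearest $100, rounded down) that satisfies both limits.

$37,100

Payment cap: 12% × $5,900 = $708/month.
At $19.08 per $1,000, that supports 708/19.08 × 1,000 ≈ $37,106 → $37,100.
LTV cap: 95% × $597,500 = $567,625 → $567,600.
Binding constraint: payment-to-income.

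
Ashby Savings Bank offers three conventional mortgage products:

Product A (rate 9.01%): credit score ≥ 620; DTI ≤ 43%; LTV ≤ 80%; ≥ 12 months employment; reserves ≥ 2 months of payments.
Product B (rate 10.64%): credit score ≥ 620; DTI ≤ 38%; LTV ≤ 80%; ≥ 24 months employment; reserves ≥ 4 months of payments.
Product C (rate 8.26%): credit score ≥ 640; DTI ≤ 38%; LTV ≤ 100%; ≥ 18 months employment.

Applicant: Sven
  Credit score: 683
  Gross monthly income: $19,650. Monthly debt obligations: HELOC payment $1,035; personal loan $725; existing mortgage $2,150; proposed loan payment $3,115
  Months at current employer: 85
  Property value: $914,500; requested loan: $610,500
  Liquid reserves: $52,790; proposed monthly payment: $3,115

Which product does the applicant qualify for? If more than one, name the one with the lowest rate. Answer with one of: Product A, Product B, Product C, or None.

Product C

Total debts = (1,035 + 725 + 2,150 + 3,115) = 7,025; DTI = 7,025/19,650 = 35.8%.
LTV = 610,500/914,500 = 66.8%.
Reserves = 52,790/3,115 = 16.9 months.
Product A: score 683 ≥ 620; DTI 35.8% ≤ 43%; LTV 66.8% ≤ 80%; employment 85 ≥ 12 mo; reserves 16.9 ≥ 2 mo → qualifies.
Product B: score 683 ≥ 620; DTI 35.8% ≤ 38%; LTV 66.8% ≤ 80%; employment 85 ≥ 24 mo; reserves 16.9 ≥ 4 mo → qualifies.
Product C: score 683 ≥ 640; DTI 35.8% ≤ 38%; LTV 66.8% ≤ 100%; employment 85 ≥ 18 mo → qualifies.
Qualifying: Product A, Product B, Product C. Lowest rate is 8.26% → Product C.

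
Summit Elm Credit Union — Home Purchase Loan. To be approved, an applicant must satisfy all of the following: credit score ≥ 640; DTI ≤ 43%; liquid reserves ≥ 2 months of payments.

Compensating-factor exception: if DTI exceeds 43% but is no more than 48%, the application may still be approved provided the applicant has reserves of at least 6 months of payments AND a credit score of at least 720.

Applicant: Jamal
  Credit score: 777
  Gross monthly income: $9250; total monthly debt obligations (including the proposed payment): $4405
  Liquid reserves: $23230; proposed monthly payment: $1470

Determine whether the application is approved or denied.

Credit score 777 ≥ 640 (meets base)
DTI: 4,405 ÷ 9,250 = 47.6%, over the 43% base limit.
Liquid reserves cover 23,230/1,470 = 15.8 months — ≥ 2 required
DTI 47.6% is within the 43%–48% exception band; checking compensating factors.
Override check — reserves: 15.8 mo (ok); score: 777 (ok).
Both override conditions satisfied; DTI exception granted.

Approved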